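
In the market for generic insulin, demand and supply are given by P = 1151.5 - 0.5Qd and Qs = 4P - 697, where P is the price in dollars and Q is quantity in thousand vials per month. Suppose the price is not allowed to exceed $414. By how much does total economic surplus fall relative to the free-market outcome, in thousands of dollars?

44376

Rearranging demand gives Qd = 2303 - 2P. Setting quantity demanded equal to quantity supplied, 2303 - 2P = 4P - 697, gives P* = 500 and Q* = 1303.
Since 414 < 500, the ceiling is binding.
At P = 414: Qd = 2303 - 2·414 = 1475 and Qs = 4·414 - 697 = 959.
Quantity traded falls to 959. At Q = 959 the demand price is (2303 - 959)/2 = 672 and the supply price is (697 + 959)/4 = 414.
Deadweight loss = ½ · (672 - 414) · (1303 - 959) = ½ · 258 · 344 = 44376.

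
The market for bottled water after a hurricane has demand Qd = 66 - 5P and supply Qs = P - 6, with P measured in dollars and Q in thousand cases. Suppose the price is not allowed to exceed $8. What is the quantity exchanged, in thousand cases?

2

In a free market, 66 - 5P = P - 6 gives the equilibrium P* = 12, Q* = 6.
Since 8 < 12, the ceiling is binding.
At P = 8: Qd = 66 - 5·8 = 26 and Qs = 8 - 6 = 2.
The quantity actually transacted is the short side, supply: 2.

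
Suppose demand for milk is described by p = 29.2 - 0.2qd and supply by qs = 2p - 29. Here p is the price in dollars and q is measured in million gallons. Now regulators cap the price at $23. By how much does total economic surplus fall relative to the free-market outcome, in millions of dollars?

Rearranging demand gives qd = 146 - 5p. Without the control the market clears where 146 - 5p = 2p - 29, i.e. p* = 25 and q* = 21.
The ceiling of 23 is below the equilibrium price 25, so it binds.
At p = 23: qd = 146 - 5·23 = 31 and qs = 2·23 - 29 = 17.
Quantity traded falls to 17. At q = 17 the demand price is (146 - 17)/5 = 25.8 and the supply price is (29 + 17)/2 = 23.
Deadweight loss = ½ · (25.8 - 23) · (21 - 17) = ½ · 2.8 · 4 = 5.6.

5.6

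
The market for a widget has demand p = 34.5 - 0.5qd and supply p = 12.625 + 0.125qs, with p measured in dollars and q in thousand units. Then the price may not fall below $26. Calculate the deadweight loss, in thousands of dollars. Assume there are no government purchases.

Rearranging demand gives qd = 69 - 2p; rearranging supply gives qs = 8p - 101. In a free market, 69 - 2p = 8p - 101 gives the equilibrium p* = 17, q* = 35.
Since 26 > 17, the floor is binding.
At p = 26: qd = 69 - 2·26 = 17 and qs = 8·26 - 101 = 107.
Quantity traded falls to 17. At q = 17 the demand price is (69 - 17)/2 = 26 and the supply price is (101 + 17)/8 = 14.75.
Deadweight loss = ½ · (26 - 14.75) · (35 - 17) = ½ · 11.25 · 18 = 101.25.

101.25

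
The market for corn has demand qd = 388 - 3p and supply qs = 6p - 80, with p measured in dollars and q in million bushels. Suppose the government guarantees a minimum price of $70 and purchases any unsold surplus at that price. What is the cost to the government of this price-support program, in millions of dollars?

11340

Without the control the market clears where 388 - 3p = 6p - 80, i.e. p* = 52 and q* = 232.
The floor of 70 is above the equilibrium price 52, so it binds.
At p = 70: qd = 388 - 3·70 = 178 and qs = 6·70 - 80 = 340.
Surplus = qs - qd = 162.
Government expenditure = surplus × support price = 162 × 70 = 11340.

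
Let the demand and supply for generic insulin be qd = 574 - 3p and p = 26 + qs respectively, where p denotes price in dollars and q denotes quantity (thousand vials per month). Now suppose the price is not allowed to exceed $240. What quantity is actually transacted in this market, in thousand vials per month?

Rearranging supply gives qs = p - 26. Without the control the market clears where 574 - 3p = p - 26, i.e. p* = 150 and q* = 124.
The ceiling of 240 is above the equilibrium price 150, so it is not binding; the market clears at p* = 150, q* = 124.

124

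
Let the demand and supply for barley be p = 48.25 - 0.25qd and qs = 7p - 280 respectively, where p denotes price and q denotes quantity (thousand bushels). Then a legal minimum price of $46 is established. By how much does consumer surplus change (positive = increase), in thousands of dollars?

-45

Rearranging demand gives qd = 193 - 4p. Setting quantity demanded equal to quantity supplied, 193 - 4p = 7p - 280, gives p* = 43 and q* = 21.
The floor of 46 is above the equilibrium price 43, so it binds.
At p = 46: qd = 193 - 4·46 = 9 and qs = 7·46 - 280 = 42.
Consumer surplus without the control is ½ · (48.25 - 43) · 21 = 55.125.
With the floor, consumers buy 9 units at 46, so CS = ½ · (48.25 - 46) · 9 = 10.125.
Change in consumer surplus = 10.125 - 55.125 = -45.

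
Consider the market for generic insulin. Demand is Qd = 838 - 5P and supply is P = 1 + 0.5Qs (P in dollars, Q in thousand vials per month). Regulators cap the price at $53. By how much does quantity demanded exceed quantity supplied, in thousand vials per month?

469

Rearranging supply gives Qs = 2P - 2. In a free market, 838 - 5P = 2P - 2 gives the equilibrium P* = 120, Q* = 238.
Since 53 < 120, the ceiling is binding.
At P = 53: Qd = 838 - 5·53 = 573 and Qs = 2·53 - 2 = 104.
Shortage = Qd - Qs = 573 - 104 = 469.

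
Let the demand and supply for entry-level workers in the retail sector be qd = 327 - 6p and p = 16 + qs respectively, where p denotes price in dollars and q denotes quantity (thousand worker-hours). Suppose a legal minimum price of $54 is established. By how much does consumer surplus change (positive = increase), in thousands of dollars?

Rearranging supply gives qs = p - 16. Setting quantity demanded equal to quantity supplied, 327 - 6p = p - 16, gives p* = 49 and q* = 33.
Because the floor (54) lies above the market-clearing price, it is binding.
At p = 54: qd = 327 - 6·54 = 3 and qs = 54 - 16 = 38.
Consumer surplus without the control is ½ · (54.5 - 49) · 33 = 90.75.
With the floor, consumers buy 3 units at 54, so CS = ½ · (54.5 - 54) · 3 = 0.75.
Change in consumer surplus = 0.75 - 90.75 = -90.

-90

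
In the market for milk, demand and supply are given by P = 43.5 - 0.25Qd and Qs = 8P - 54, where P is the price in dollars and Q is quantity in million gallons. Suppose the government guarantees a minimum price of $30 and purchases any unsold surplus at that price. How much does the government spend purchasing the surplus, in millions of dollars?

3960

Rearranging demand gives Qd = 174 - 4P. In a free market, 174 - 4P = 8P - 54 gives the equilibrium P* = 19, Q* = 98.
The floor of 30 is above the equilibrium price 19, so it binds.
At P = 30: Qd = 174 - 4·30 = 54 and Qs = 8·30 - 54 = 186.
Surplus = Qs - Qd = 132.
Government expenditure = surplus × support price = 132 × 30 = 3960.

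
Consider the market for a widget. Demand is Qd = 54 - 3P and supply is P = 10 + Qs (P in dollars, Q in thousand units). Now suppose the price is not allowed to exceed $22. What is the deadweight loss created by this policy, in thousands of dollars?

Rearranging supply gives Qs = P - 10. Setting quantity demanded equal to quantity supplied, 54 - 3P = P - 10, gives P* = 16 and Q* = 6.
The ceiling of 22 is above the equilibrium price 16, so it is not binding; the market clears at P* = 16, Q* = 6.
Since the control does not bind, no trades are prevented and deadweight loss is zero.

0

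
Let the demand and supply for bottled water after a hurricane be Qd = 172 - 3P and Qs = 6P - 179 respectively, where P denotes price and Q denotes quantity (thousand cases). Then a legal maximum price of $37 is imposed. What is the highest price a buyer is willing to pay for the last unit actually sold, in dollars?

43

Equilibrium: 172 - 3P = 6P - 179, so 351 = 9P and P* = 39, Q* = 55.
Since 37 < 39, the ceiling is binding.
At P = 37: Qd = 172 - 3·37 = 61 and Qs = 6·37 - 179 = 43.
Only 43 units reach the market. On the demand curve, the marginal buyer's willingness to pay at Q = 43 is (172 - 43)/3 = 43.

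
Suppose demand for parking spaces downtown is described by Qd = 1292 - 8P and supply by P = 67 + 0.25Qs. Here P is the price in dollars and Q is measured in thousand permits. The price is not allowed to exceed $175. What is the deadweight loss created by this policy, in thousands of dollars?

0

Rearranging supply gives Qs = 4P - 268. Equilibrium: 1292 - 8P = 4P - 268, so 1560 = 12P and P* = 130, Q* = 252.
The ceiling of 175 is above the equilibrium price 130, so it is not binding; the market clears at P* = 130, Q* = 252.
Since the control does not bind, no trades are prevented and deadweight loss is zero.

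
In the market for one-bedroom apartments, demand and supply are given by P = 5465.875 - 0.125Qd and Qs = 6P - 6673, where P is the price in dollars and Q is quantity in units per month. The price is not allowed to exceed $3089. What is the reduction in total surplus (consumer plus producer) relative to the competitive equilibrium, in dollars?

Rearranging demand gives Qd = 43727 - 8P. Setting quantity demanded equal to quantity supplied, 43727 - 8P = 6P - 6673, gives P* = 3600 and Q* = 14927.
The ceiling of 3089 is below the equilibrium price 3600, so it binds.
At P = 3089: Qd = 43727 - 8·3089 = 19015 and Qs = 6·3089 - 6673 = 11861.
Quantity traded falls to 11861. At Q = 11861 the demand price is (43727 - 11861)/8 = 3983.25 and the supply price is (6673 + 11861)/6 = 3089.
Deadweight loss = ½ · (3983.25 - 3089) · (14927 - 11861) = ½ · 894.25 · 3066 = 1370885.25.

1370885.25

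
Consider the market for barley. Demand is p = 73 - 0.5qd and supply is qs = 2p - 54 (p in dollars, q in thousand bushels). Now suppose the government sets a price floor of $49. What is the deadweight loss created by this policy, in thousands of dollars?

Rearranging demand gives qd = 146 - 2p. In a free market, 146 - 2p = 2p - 54 gives the equilibrium p* = 50, q* = 46.
The floor of 49 is below the equilibrium price 50, so it is not binding; the market clears at p* = 50, q* = 46.
Since the control does not bind, no trades are prevented and deadweight loss is zero.

0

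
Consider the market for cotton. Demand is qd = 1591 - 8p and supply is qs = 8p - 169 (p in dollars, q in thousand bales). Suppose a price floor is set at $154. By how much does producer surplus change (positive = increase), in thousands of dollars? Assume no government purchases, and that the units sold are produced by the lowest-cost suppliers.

Equilibrium: 1591 - 8p = 8p - 169, so 1760 = 16p and p* = 110, q* = 711.
Since 154 > 110, the floor is binding.
At p = 154: qd = 1591 - 8·154 = 359 and qs = 8·154 - 169 = 1063.
Producer surplus without the control is ½ · (110 - 21.125) · 711 = 31595.0625.
With the floor, 359 units are sold at 154. The supply price at q = 359 is 66, so PS = ½ · [(154 - 21.125) + (154 - 66)] · 359 = 39647.0625.
Change in producer surplus = 39647.0625 - 31595.0625 = 8052.

8052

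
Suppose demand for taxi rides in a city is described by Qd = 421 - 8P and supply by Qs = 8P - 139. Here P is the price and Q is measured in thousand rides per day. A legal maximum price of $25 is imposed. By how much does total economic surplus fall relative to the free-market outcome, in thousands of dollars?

800

Equilibrium: 421 - 8P = 8P - 139, so 560 = 16P and P* = 35, Q* = 141.
Because the ceiling (25) lies below the market-clearing price, it is binding.
At P = 25: Qd = 421 - 8·25 = 221 and Qs = 8·25 - 139 = 61.
Quantity traded falls to 61. At Q = 61 the demand price is (421 - 61)/8 = 45 and the supply price is (139 + 61)/8 = 25.
Deadweight loss = ½ · (45 - 25) · (141 - 61) = ½ · 20 · 80 = 800.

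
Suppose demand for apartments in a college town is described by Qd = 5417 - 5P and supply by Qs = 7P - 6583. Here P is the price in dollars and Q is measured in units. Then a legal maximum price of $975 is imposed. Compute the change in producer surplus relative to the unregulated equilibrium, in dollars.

Setting quantity demanded equal to quantity supplied, 5417 - 5P = 7P - 6583, gives P* = 1000 and Q* = 417.
Since 975 < 1000, the ceiling is binding.
At P = 975: Qd = 5417 - 5·975 = 542 and Qs = 7·975 - 6583 = 242.
Producer surplus without the control is ½ · (1000 - 6583/7) · 417 = 173889/14.
With the ceiling, producers sell 242 units at 975, so PS = ½ · (975 - 6583/7) · 242 = 29282/7.
Change in producer surplus = 29282/7 - 173889/14 = -8237.5.

-8237.5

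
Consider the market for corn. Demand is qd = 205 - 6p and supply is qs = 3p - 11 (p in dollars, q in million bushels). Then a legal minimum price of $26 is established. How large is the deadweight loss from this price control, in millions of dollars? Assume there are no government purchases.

36

Equilibrium: 205 - 6p = 3p - 11, so 216 = 9p and p* = 24, q* = 61.
The floor of 26 is above the equilibrium price 24, so it binds.
At p = 26: qd = 205 - 6·26 = 49 and qs = 3·26 - 11 = 67.
Quantity traded falls to 49. At q = 49 the demand price is (205 - 49)/6 = 26 and the supply price is (11 + 49)/3 = 20.
Deadweight loss = ½ · (26 - 20) · (61 - 49) = ½ · 6 · 12 = 36.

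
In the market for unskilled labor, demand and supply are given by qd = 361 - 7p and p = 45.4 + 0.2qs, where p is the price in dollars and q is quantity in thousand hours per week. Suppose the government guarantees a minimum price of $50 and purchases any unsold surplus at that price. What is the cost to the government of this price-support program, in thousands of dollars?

Rearranging supply gives qs = 5p - 227. Without the control the market clears where 361 - 7p = 5p - 227, i.e. p* = 49 and q* = 18.
Because the floor (50) lies above the market-clearing price, it is binding.
At p = 50: qd = 361 - 7·50 = 11 and qs = 5·50 - 227 = 23.
Surplus = qs - qd = 12.
Government expenditure = surplus × support price = 12 × 50 = 600.

600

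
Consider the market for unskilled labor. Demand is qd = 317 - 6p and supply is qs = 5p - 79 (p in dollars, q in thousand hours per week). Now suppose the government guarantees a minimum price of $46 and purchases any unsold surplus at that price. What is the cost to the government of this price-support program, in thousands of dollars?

In a free market, 317 - 6p = 5p - 79 gives the equilibrium p* = 36, q* = 101.
Since 46 > 36, the floor is binding.
At p = 46: qd = 317 - 6·46 = 41 and qs = 5·46 - 79 = 151.
Surplus = qs - qd = 110.
Government expenditure = surplus × support price = 110 × 46 = 5060.

5060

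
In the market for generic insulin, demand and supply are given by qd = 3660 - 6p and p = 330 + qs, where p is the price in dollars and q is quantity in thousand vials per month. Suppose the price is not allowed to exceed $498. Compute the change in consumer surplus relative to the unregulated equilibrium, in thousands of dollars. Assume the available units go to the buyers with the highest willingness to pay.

11664

Rearranging supply gives qs = p - 330. Equilibrium: 3660 - 6p = p - 330, so 3990 = 7p and p* = 570, q* = 240.
Since 498 < 570, the ceiling is binding.
At p = 498: qd = 3660 - 6·498 = 672 and qs = 498 - 330 = 168.
Consumer surplus without the control is ½ · (610 - 570) · 240 = 4800.
With the ceiling, 168 units are sold at 498 (assume they go to the highest-value buyers). The demand price at q = 168 is 582, so CS = ½ · [(610 - 498) + (582 - 498)] · 168 = 16464.
Change in consumer surplus = 16464 - 4800 = 11664.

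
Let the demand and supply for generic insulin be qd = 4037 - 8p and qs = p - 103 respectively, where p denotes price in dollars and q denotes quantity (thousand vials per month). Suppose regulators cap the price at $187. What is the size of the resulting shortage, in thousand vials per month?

2457

Without the control the market clears where 4037 - 8p = p - 103, i.e. p* = 460 and q* = 357.
Since 187 < 460, the ceiling is binding.
At p = 187: qd = 4037 - 8·187 = 2541 and qs = 187 - 103 = 84.
Shortage = qd - qs = 2541 - 84 = 2457.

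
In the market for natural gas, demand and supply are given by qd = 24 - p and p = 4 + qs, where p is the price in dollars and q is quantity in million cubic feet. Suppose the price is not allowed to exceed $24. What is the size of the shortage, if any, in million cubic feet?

Rearranging supply gives qs = p - 4. Equilibrium: 24 - p = p - 4, so 28 = 2p and p* = 14, q* = 10.
Since 24 is above p* = 14, the ceiling does not bind and the free-market outcome prevails.
Since the control does not bind, there is no shortage.

0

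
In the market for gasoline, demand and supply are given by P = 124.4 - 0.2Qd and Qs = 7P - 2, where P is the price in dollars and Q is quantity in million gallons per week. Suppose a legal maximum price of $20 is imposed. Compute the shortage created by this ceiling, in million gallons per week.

Rearranging demand gives Qd = 622 - 5P. Setting quantity demanded equal to quantity supplied, 622 - 5P = 7P - 2, gives P* = 52 and Q* = 362.
Because the ceiling (20) lies below the market-clearing price, it is binding.
At P = 20: Qd = 622 - 5·20 = 522 and Qs = 7·20 - 2 = 138.
Shortage = Qd - Qs = 522 - 138 = 384.

384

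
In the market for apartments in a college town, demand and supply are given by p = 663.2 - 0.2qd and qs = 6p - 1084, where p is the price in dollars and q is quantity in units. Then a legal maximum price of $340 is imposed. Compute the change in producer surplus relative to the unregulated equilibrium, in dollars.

-68160

Rearranging demand gives qd = 3316 - 5p. Without the control the market clears where 3316 - 5p = 6p - 1084, i.e. p* = 400 and q* = 1316.
Since 340 < 400, the ceiling is binding.
At p = 340: qd = 3316 - 5·340 = 1616 and qs = 6·340 - 1084 = 956.
Producer surplus without the control is ½ · (400 - 542/3) · 1316 = 432964/3.
With the ceiling, producers sell 956 units at 340, so PS = ½ · (340 - 542/3) · 956 = 228484/3.
Change in producer surplus = 228484/3 - 432964/3 = -68160.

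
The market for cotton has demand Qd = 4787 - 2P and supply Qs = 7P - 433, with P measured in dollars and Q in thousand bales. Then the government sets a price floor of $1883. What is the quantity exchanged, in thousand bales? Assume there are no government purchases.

1021

Setting quantity demanded equal to quantity supplied, 4787 - 2P = 7P - 433, gives P* = 580 and Q* = 3627.
Since 1883 > 580, the floor is binding.
At P = 1883: Qd = 4787 - 2·1883 = 1021 and Qs = 7·1883 - 433 = 12748.
The quantity actually transacted is the short side, demand: 1021.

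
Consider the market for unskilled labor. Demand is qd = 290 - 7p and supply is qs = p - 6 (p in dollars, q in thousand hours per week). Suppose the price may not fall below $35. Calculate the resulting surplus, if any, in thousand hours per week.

In a free market, 290 - 7p = p - 6 gives the equilibrium p* = 37, q* = 31.
The floor of 35 is below the equilibrium price 37, so it is not binding; the market clears at p* = 37, q* = 31.
Since the control does not bind, there is no surplus.

0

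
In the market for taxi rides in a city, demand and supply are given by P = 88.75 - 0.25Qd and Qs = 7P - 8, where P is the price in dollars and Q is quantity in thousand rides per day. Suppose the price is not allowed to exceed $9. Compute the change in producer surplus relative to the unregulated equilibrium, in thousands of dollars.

-3336

Rearranging demand gives Qd = 355 - 4P. Without the control the market clears where 355 - 4P = 7P - 8, i.e. P* = 33 and Q* = 223.
Since 9 < 33, the ceiling is binding.
At P = 9: Qd = 355 - 4·9 = 319 and Qs = 7·9 - 8 = 55.
Producer surplus without the control is ½ · (33 - 8/7) · 223 = 49729/14.
With the ceiling, producers sell 55 units at 9, so PS = ½ · (9 - 8/7) · 55 = 3025/14.
Change in producer surplus = 3025/14 - 49729/14 = -3336.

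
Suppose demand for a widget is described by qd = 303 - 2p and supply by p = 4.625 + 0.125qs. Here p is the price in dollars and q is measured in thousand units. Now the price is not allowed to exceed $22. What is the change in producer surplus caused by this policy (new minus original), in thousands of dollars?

Rearranging supply gives qs = 8p - 37. Without the control the market clears where 303 - 2p = 8p - 37, i.e. p* = 34 and q* = 235.
Because the ceiling (22) lies below the market-clearing price, it is binding.
At p = 22: qd = 303 - 2·22 = 259 and qs = 8·22 - 37 = 139.
Producer surplus without the control is ½ · (34 - 4.625) · 235 = 3451.5625.
With the ceiling, producers sell 139 units at 22, so PS = ½ · (22 - 4.625) · 139 = 1207.5625.
Change in producer surplus = 1207.5625 - 3451.5625 = -2244.

-2244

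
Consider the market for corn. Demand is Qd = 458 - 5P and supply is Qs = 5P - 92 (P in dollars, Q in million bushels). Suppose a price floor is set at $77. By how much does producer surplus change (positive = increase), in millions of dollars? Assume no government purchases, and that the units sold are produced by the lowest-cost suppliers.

396

In a free market, 458 - 5P = 5P - 92 gives the equilibrium P* = 55, Q* = 183.
Since 77 > 55, the floor is binding.
At P = 77: Qd = 458 - 5·77 = 73 and Qs = 5·77 - 92 = 293.
Producer surplus without the control is ½ · (55 - 18.4) · 183 = 3348.9.
With the floor, 73 units are sold at 77. The supply price at Q = 73 is 33, so PS = ½ · [(77 - 18.4) + (77 - 33)] · 73 = 3744.9.
Change in producer surplus = 3744.9 - 3348.9 = 396.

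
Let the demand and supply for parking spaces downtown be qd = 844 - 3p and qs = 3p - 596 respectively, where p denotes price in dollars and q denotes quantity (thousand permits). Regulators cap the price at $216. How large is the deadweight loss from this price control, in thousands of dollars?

1728

In a free market, 844 - 3p = 3p - 596 gives the equilibrium p* = 240, q* = 124.
Because the ceiling (216) lies below the market-clearing price, it is binding.
At p = 216: qd = 844 - 3·216 = 196 and qs = 3·216 - 596 = 52.
Quantity traded falls to 52. At q = 52 the demand price is (844 - 52)/3 = 264 and the supply price is (596 + 52)/3 = 216.
Deadweight loss = ½ · (264 - 216) · (124 - 52) = ½ · 48 · 72 = 1728.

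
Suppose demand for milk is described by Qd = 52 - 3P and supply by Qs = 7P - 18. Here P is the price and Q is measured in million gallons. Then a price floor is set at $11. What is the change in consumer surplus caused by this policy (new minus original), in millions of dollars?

Setting quantity demanded equal to quantity supplied, 52 - 3P = 7P - 18, gives P* = 7 and Q* = 31.
Since 11 > 7, the floor is binding.
At P = 11: Qd = 52 - 3·11 = 19 and Qs = 7·11 - 18 = 59.
Consumer surplus without the control is ½ · (52/3 - 7) · 31 = 961/6.
With the floor, consumers buy 19 units at 11, so CS = ½ · (52/3 - 11) · 19 = 361/6.
Change in consumer surplus = 361/6 - 961/6 = -100.

-100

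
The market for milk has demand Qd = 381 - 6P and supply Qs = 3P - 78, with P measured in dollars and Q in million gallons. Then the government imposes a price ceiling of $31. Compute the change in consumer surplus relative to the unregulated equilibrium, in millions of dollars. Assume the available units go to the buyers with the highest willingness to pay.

0

Equilibrium: 381 - 6P = 3P - 78, so 459 = 9P and P* = 51, Q* = 75.
Since 31 < 51, the ceiling is binding.
At P = 31: Qd = 381 - 6·31 = 195 and Qs = 3·31 - 78 = 15.
Consumer surplus without the control is ½ · (63.5 - 51) · 75 = 468.75.
With the ceiling, 15 units are sold at 31 (assume they go to the highest-value buyers). The demand price at Q = 15 is 61, so CS = ½ · [(63.5 - 31) + (61 - 31)] · 15 = 468.75.
Change in consumer surplus = 468.75 - 468.75 = 0.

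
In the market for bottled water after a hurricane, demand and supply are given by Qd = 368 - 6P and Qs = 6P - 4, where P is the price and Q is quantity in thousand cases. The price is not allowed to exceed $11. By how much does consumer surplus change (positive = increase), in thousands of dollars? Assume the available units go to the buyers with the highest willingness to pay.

40

Equilibrium: 368 - 6P = 6P - 4, so 372 = 12P and P* = 31, Q* = 182.
Because the ceiling (11) lies below the market-clearing price, it is binding.
At P = 11: Qd = 368 - 6·11 = 302 and Qs = 6·11 - 4 = 62.
Consumer surplus without the control is ½ · (184/3 - 31) · 182 = 8281/3.
With the ceiling, 62 units are sold at 11 (assume they go to the highest-value buyers). The demand price at Q = 62 is 51, so CS = ½ · [(184/3 - 11) + (51 - 11)] · 62 = 8401/3.
Change in consumer surplus = 8401/3 - 8281/3 = 40.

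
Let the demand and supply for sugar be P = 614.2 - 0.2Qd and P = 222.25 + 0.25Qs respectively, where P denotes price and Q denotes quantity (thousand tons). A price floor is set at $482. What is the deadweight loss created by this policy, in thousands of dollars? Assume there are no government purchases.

Rearranging demand gives Qd = 3071 - 5P; rearranging supply gives Qs = 4P - 889. Setting quantity demanded equal to quantity supplied, 3071 - 5P = 4P - 889, gives P* = 440 and Q* = 871.
The floor of 482 is above the equilibrium price 440, so it binds.
At P = 482: Qd = 3071 - 5·482 = 661 and Qs = 4·482 - 889 = 1039.
Quantity traded falls to 661. At Q = 661 the demand price is (3071 - 661)/5 = 482 and the supply price is (889 + 661)/4 = 387.5.
Deadweight loss = ½ · (482 - 387.5) · (871 - 661) = ½ · 94.5 · 210 = 9922.5.

9922.5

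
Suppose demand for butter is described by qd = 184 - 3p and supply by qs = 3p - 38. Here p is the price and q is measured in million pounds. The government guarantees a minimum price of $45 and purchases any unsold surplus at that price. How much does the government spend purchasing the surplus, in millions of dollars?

2160

Setting quantity demanded equal to quantity supplied, 184 - 3p = 3p - 38, gives p* = 37 and q* = 73.
Because the floor (45) lies above the market-clearing price, it is binding.
At p = 45: qd = 184 - 3·45 = 49 and qs = 3·45 - 38 = 97.
Surplus = qs - qd = 48.
Government expenditure = surplus × support price = 48 × 45 = 2160.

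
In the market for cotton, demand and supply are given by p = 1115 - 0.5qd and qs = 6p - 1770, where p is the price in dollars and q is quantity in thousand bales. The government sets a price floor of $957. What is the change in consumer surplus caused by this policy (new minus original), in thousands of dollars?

Rearranging demand gives qd = 2230 - 2p. Setting quantity demanded equal to quantity supplied, 2230 - 2p = 6p - 1770, gives p* = 500 and q* = 1230.
Because the floor (957) lies above the market-clearing price, it is binding.
At p = 957: qd = 2230 - 2·957 = 316 and qs = 6·957 - 1770 = 3972.
Consumer surplus without the control is ½ · (1115 - 500) · 1230 = 378225.
With the floor, consumers buy 316 units at 957, so CS = ½ · (1115 - 957) · 316 = 24964.
Change in consumer surplus = 24964 - 378225 = -353261.

-353261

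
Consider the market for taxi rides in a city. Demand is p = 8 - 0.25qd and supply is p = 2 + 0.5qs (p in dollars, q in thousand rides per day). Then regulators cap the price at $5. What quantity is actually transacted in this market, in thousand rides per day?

Rearranging demand gives qd = 32 - 4p; rearranging supply gives qs = 2p - 4. Setting quantity demanded equal to quantity supplied, 32 - 4p = 2p - 4, gives p* = 6 and q* = 8.
Because the ceiling (5) lies below the market-clearing price, it is binding.
At p = 5: qd = 32 - 4·5 = 12 and qs = 2·5 - 4 = 6.
The quantity actually transacted is the short side, supply: 6.

6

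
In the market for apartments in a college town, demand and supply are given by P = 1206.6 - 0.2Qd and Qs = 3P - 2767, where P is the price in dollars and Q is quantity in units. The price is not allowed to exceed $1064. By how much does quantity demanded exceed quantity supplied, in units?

Rearranging demand gives Qd = 6033 - 5P. In a free market, 6033 - 5P = 3P - 2767 gives the equilibrium P* = 1100, Q* = 533.
The ceiling of 1064 is below the equilibrium price 1100, so it binds.
At P = 1064: Qd = 6033 - 5·1064 = 713 and Qs = 3·1064 - 2767 = 425.
Shortage = Qd - Qs = 713 - 425 = 288.

288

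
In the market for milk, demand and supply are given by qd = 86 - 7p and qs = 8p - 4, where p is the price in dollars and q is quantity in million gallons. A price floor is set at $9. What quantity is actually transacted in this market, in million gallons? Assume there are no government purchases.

23

Without the control the market clears where 86 - 7p = 8p - 4, i.e. p* = 6 and q* = 44.
Because the floor (9) lies above the market-clearing price, it is binding.
At p = 9: qd = 86 - 7·9 = 23 and qs = 8·9 - 4 = 68.
The quantity actually transacted is the short side, demand: 23.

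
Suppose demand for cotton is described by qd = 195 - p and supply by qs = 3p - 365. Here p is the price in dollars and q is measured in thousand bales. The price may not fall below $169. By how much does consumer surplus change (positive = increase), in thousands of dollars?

-1174.5

Without the control the market clears where 195 - p = 3p - 365, i.e. p* = 140 and q* = 55.
Since 169 > 140, the floor is binding.
At p = 169: qd = 195 - 169 = 26 and qs = 3·169 - 365 = 142.
Consumer surplus without the control is ½ · (195 - 140) · 55 = 1512.5.
With the floor, consumers buy 26 units at 169, so CS = ½ · (195 - 169) · 26 = 338.
Change in consumer surplus = 338 - 1512.5 = -1174.5.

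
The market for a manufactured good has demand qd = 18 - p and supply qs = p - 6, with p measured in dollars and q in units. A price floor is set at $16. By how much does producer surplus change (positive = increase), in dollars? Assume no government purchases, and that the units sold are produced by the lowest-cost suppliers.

Setting quantity demanded equal to quantity supplied, 18 - p = p - 6, gives p* = 12 and q* = 6.
Because the floor (16) lies above the market-clearing price, it is binding.
At p = 16: qd = 18 - 16 = 2 and qs = 16 - 6 = 10.
Producer surplus without the control is ½ · (12 - 6) · 6 = 18.
With the floor, 2 units are sold at 16. The supply price at q = 2 is 8, so PS = ½ · [(16 - 6) + (16 - 8)] · 2 = 18.
Change in producer surplus = 18 - 18 = 0.

0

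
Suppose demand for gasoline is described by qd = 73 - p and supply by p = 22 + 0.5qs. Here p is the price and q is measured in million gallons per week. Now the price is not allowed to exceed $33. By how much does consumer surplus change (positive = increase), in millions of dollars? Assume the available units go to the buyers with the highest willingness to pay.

Rearranging supply gives qs = 2p - 44. Without the control the market clears where 73 - p = 2p - 44, i.e. p* = 39 and q* = 34.
The ceiling of 33 is below the equilibrium price 39, so it binds.
At p = 33: qd = 73 - 33 = 40 and qs = 2·33 - 44 = 22.
Consumer surplus without the control is ½ · (73 - 39) · 34 = 578.
With the ceiling, 22 units are sold at 33 (assume they go to the highest-value buyers). The demand price at q = 22 is 51, so CS = ½ · [(73 - 33) + (51 - 33)] · 22 = 638.
Change in consumer surplus = 638 - 578 = 60.

60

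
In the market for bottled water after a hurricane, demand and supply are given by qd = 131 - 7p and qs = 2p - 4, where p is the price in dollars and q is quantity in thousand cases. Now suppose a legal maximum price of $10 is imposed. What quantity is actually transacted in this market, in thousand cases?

16

Equilibrium: 131 - 7p = 2p - 4, so 135 = 9p and p* = 15, q* = 26.
The ceiling of 10 is below the equilibrium price 15, so it binds.
At p = 10: qd = 131 - 7·10 = 61 and qs = 2·10 - 4 = 16.
The quantity actually transacted is the short side, supply: 16.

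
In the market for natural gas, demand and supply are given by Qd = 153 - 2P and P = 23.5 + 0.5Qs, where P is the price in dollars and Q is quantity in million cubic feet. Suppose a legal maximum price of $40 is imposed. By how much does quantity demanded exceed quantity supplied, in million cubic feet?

Rearranging supply gives Qs = 2P - 47. Without the control the market clears where 153 - 2P = 2P - 47, i.e. P* = 50 and Q* = 53.
Since 40 < 50, the ceiling is binding.
At P = 40: Qd = 153 - 2·40 = 73 and Qs = 2·40 - 47 = 33.
Shortage = Qd - Qs = 73 - 33 = 40.

40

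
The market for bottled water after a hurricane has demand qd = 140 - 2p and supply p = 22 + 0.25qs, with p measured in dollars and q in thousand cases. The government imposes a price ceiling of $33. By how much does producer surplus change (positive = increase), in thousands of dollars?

-270

Rearranging supply gives qs = 4p - 88. Without the control the market clears where 140 - 2p = 4p - 88, i.e. p* = 38 and q* = 64.
Because the ceiling (33) lies below the market-clearing price, it is binding.
At p = 33: qd = 140 - 2·33 = 74 and qs = 4·33 - 88 = 44.
Producer surplus without the control is ½ · (38 - 22) · 64 = 512.
With the ceiling, producers sell 44 units at 33, so PS = ½ · (33 - 22) · 44 = 242.
Change in producer surplus = 242 - 512 = -270.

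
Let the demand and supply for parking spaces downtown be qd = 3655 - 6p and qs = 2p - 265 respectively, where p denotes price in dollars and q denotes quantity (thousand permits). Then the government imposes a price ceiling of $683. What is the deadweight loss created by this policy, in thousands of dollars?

In a free market, 3655 - 6p = 2p - 265 gives the equilibrium p* = 490, q* = 715.
The ceiling of 683 is above the equilibrium price 490, so it is not binding; the market clears at p* = 490, q* = 715.
Since the control does not bind, no trades are prevented and deadweight loss is zero.

0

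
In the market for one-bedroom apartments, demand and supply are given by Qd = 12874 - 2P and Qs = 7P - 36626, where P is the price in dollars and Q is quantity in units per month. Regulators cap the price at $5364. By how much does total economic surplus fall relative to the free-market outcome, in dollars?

291312

Equilibrium: 12874 - 2P = 7P - 36626, so 49500 = 9P and P* = 5500, Q* = 1874.
Because the ceiling (5364) lies below the market-clearing price, it is binding.
At P = 5364: Qd = 12874 - 2·5364 = 2146 and Qs = 7·5364 - 36626 = 922.
Quantity traded falls to 922. At Q = 922 the demand price is (12874 - 922)/2 = 5976 and the supply price is (36626 + 922)/7 = 5364.
Deadweight loss = ½ · (5976 - 5364) · (1874 - 922) = ½ · 612 · 952 = 291312.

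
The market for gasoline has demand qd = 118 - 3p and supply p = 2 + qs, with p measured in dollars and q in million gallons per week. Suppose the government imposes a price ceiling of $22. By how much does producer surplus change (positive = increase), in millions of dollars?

-192

Rearranging supply gives qs = p - 2. In a free market, 118 - 3p = p - 2 gives the equilibrium p* = 30, q* = 28.
Because the ceiling (22) lies below the market-clearing price, it is binding.
At p = 22: qd = 118 - 3·22 = 52 and qs = 22 - 2 = 20.
Producer surplus without the control is ½ · (30 - 2) · 28 = 392.
With the ceiling, producers sell 20 units at 22, so PS = ½ · (22 - 2) · 20 = 200.
Change in producer surplus = 200 - 392 = -192.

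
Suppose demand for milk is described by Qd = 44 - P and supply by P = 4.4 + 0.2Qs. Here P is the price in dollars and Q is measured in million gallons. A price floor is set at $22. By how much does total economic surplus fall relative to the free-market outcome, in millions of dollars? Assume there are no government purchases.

Rearranging supply gives Qs = 5P - 22. Equilibrium: 44 - P = 5P - 22, so 66 = 6P and P* = 11, Q* = 33.
Because the floor (22) lies above the market-clearing price, it is binding.
At P = 22: Qd = 44 - 22 = 22 and Qs = 5·22 - 22 = 88.
Quantity traded falls to 22. At Q = 22 the demand price is 44 - 22 = 22 and the supply price is (22 + 22)/5 = 8.8.
Deadweight loss = ½ · (22 - 8.8) · (33 - 22) = ½ · 13.2 · 11 = 72.6.

72.6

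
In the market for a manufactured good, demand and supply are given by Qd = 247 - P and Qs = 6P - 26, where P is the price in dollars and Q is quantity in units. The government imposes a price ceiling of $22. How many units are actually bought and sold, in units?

106

Equilibrium: 247 - P = 6P - 26, so 273 = 7P and P* = 39, Q* = 208.
Because the ceiling (22) lies below the market-clearing price, it is binding.
At P = 22: Qd = 247 - 22 = 225 and Qs = 6·22 - 26 = 106.
The quantity actually transacted is the short side, supply: 106.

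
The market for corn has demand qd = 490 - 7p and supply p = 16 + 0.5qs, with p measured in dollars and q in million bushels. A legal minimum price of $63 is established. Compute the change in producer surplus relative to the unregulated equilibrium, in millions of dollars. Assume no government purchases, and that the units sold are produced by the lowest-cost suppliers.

-61.25

Rearranging supply gives qs = 2p - 32. Setting quantity demanded equal to quantity supplied, 490 - 7p = 2p - 32, gives p* = 58 and q* = 84.
Since 63 > 58, the floor is binding.
At p = 63: qd = 490 - 7·63 = 49 and qs = 2·63 - 32 = 94.
Producer surplus without the control is ½ · (58 - 16) · 84 = 1764.
With the floor, 49 units are sold at 63. The supply price at q = 49 is 40.5, so PS = ½ · [(63 - 16) + (63 - 40.5)] · 49 = 1702.75.
Change in producer surplus = 1702.75 - 1764 = -61.25.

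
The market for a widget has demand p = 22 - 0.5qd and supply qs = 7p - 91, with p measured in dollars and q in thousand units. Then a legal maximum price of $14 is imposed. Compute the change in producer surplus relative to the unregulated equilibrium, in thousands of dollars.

-10.5

Rearranging demand gives qd = 44 - 2p. Equilibrium: 44 - 2p = 7p - 91, so 135 = 9p and p* = 15, q* = 14.
Since 14 < 15, the ceiling is binding.
At p = 14: qd = 44 - 2·14 = 16 and qs = 7·14 - 91 = 7.
Producer surplus without the control is ½ · (15 - 13) · 14 = 14.
With the ceiling, producers sell 7 units at 14, so PS = ½ · (14 - 13) · 7 = 3.5.
Change in producer surplus = 3.5 - 14 = -10.5.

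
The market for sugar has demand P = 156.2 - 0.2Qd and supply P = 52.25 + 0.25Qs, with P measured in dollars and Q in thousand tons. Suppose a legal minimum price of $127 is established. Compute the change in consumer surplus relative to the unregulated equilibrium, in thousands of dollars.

-3204.5

Rearranging demand gives Qd = 781 - 5P; rearranging supply gives Qs = 4P - 209. Equilibrium: 781 - 5P = 4P - 209, so 990 = 9P and P* = 110, Q* = 231.
The floor of 127 is above the equilibrium price 110, so it binds.
At P = 127: Qd = 781 - 5·127 = 146 and Qs = 4·127 - 209 = 299.
Consumer surplus without the control is ½ · (156.2 - 110) · 231 = 5336.1.
With the floor, consumers buy 146 units at 127, so CS = ½ · (156.2 - 127) · 146 = 2131.6.
Change in consumer surplus = 2131.6 - 5336.1 = -3204.5.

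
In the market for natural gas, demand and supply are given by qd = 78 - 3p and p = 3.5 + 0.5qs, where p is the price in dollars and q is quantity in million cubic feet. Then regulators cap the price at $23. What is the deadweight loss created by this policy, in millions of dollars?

Rearranging supply gives qs = 2p - 7. In a free market, 78 - 3p = 2p - 7 gives the equilibrium p* = 17, q* = 27.
The ceiling of 23 is above the equilibrium price 17, so it is not binding; the market clears at p* = 17, q* = 27.
Since the control does not bind, no trades are prevented and deadweight loss is zero.

0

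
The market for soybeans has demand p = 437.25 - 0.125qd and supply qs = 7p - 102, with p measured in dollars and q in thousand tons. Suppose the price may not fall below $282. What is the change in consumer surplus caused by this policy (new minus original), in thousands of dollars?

Rearranging demand gives qd = 3498 - 8p. Equilibrium: 3498 - 8p = 7p - 102, so 3600 = 15p and p* = 240, q* = 1578.
Since 282 > 240, the floor is binding.
At p = 282: qd = 3498 - 8·282 = 1242 and qs = 7·282 - 102 = 1872.
Consumer surplus without the control is ½ · (437.25 - 240) · 1578 = 155630.25.
With the floor, consumers buy 1242 units at 282, so CS = ½ · (437.25 - 282) · 1242 = 96410.25.
Change in consumer surplus = 96410.25 - 155630.25 = -59220.

-59220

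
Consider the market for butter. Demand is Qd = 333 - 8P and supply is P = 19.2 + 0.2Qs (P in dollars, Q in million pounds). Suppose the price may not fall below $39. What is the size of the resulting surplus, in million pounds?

Rearranging supply gives Qs = 5P - 96. Setting quantity demanded equal to quantity supplied, 333 - 8P = 5P - 96, gives P* = 33 and Q* = 69.
Since 39 > 33, the floor is binding.
At P = 39: Qd = 333 - 8·39 = 21 and Qs = 5·39 - 96 = 99.
Surplus = Qs - Qd = 99 - 21 = 78.

78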